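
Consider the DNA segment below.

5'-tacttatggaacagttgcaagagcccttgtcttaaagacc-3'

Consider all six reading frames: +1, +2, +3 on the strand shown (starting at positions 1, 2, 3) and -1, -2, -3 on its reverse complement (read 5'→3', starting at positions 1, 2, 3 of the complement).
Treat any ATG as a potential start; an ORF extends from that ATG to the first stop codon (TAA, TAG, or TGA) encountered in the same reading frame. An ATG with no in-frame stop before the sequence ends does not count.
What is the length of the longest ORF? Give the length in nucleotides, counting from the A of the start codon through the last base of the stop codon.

30

Reverse complement (5'→3'): GGTCTTTAAGACAAGGGCTCTTGCAACTGTTCCATAAGTA
Frame +1: TAC TTA TGG AAC AGT TGC AAG AGC CCT TGT CTT AAA GAC — no ATG→stop ORF.
Frame +2: ACT TAT GGA ACA GTT GCA AGA GCC CTT GTC TTA AAG ACC — no ATG→stop ORF.
Frame +3: CTT ATG GAA CAG TTG CAA GAG CCC TTG TCT TAA AGA — ATG at 6, stop TAA at 33 → 30 nt.
Frame -1: GGT CTT TAA GAC AAG GGC TCT TGC AAC TGT TCC ATA AGT — no ATG→stop ORF.
Frame -2: GTC TTT AAG ACA AGG GCT CTT GCA ACT GTT CCA TAA GTA — no ATG→stop ORF.
Frame -3: TCT TTA AGA CAA GGG CTC TTG CAA CTG TTC CAT AAG — no ATG→stop ORF.
Longest: frame +3, positions 6–35, 30 nt = 10 codons = 9 aa. → 30 nucleotides.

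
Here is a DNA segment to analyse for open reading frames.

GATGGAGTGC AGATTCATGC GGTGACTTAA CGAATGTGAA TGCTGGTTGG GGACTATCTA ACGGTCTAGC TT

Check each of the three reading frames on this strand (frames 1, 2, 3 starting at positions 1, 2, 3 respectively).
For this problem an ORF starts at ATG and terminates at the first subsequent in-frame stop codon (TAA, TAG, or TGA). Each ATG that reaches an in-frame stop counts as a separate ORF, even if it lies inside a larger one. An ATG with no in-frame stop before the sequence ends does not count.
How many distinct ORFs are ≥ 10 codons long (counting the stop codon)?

Frame 1: GAT GGA GTG CAG ATT CAT GCG GTG ACT TAA CGA ATG TGA ATG CTG GTT GGG GAC TAT CTA ACG GTC TAG CTT — ATG at 34, stop TGA at 37 → 6 nt; ATG at 40, stop TAG at 67 → 30 nt.
Frame 2: ATG GAG TGC AGA TTC ATG CGG TGA CTT AAC GAA TGT GAA TGC TGG TTG GGG ACT ATC TAA CGG TCT AGC — ATG at 2, stop TGA at 23 → 24 nt; ATG at 17, stop TGA at 23 → 9 nt.
Frame 3: TGG AGT GCA GAT TCA TGC GGT GAC TTA ACG AAT GTG AAT GCT GGT TGG GGA CTA TCT AAC GGT CTA GCT — no ATG→stop ORF.
ORFs ≥ 10 codons: frame 1 40–69 (10 codons). Count = 1.

1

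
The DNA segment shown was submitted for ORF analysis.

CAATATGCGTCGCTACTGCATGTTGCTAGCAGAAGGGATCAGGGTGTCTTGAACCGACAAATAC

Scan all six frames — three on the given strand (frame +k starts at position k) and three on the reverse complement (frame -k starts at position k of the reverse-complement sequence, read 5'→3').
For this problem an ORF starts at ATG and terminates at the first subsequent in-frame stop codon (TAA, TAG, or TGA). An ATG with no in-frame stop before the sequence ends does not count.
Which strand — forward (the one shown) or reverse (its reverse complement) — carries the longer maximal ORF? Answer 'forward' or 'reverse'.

forward

Reverse complement (5'→3'): GTATTTGTCGGTTCAAGACACCCTGATCCCTTCTGCTAGCAACATGCAGTAGCGACGCATATTG
Frame +1: CAA TAT GCG TCG CTA CTG CAT GTT GCT AGC AGA AGG GAT CAG GGT GTC TTG AAC CGA CAA ATA — no ATG→stop ORF.
Frame +2: AAT ATG CGT CGC TAC TGC ATG TTG CTA GCA GAA GGG ATC AGG GTG TCT TGA ACC GAC AAA TAC — ATG at 5, stop TGA at 50 → 48 nt; ATG at 20, stop TGA at 50 → 33 nt.
Frame +3: ATA TGC GTC GCT ACT GCA TGT TGC TAG CAG AAG GGA TCA GGG TGT CTT GAA CCG ACA AAT — no ATG→stop ORF.
Frame -1: GTA TTT GTC GGT TCA AGA CAC CCT GAT CCC TTC TGC TAG CAA CAT GCA GTA GCG ACG CAT ATT — no ATG→stop ORF.
Frame -2: TAT TTG TCG GTT CAA GAC ACC CTG ATC CCT TCT GCT AGC AAC ATG CAG TAG CGA CGC ATA TTG — ATG at 44, stop TAG at 50 → 9 nt.
Frame -3: ATT TGT CGG TTC AAG ACA CCC TGA TCC CTT CTG CTA GCA ACA TGC AGT AGC GAC GCA TAT — no ATG→stop ORF.
Forward-strand max 48 nt; reverse-strand max 9 nt. The forward strand has the longer ORF.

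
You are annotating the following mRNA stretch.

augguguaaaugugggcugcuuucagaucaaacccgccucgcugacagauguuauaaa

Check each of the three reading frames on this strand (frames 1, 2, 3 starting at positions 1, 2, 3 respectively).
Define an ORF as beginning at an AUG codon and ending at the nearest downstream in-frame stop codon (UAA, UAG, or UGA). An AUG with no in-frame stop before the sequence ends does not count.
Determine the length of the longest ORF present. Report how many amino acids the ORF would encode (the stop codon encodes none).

Frame 1: AUG GUG UAA AUG UGG GCU GCU UUC AGA UCA AAC CCG CCU CGC UGA CAG AUG UUA UAA — AUG at 1, stop UAA at 7 → 9 nt; AUG at 10, stop UGA at 43 → 36 nt; AUG at 49, stop UAA at 55 → 9 nt.
Frame 2: UGG UGU AAA UGU GGG CUG CUU UCA GAU CAA ACC CGC CUC GCU GAC AGA UGU UAU AAA — no AUG→stop ORF.
Frame 3: GGU GUA AAU GUG GGC UGC UUU CAG AUC AAA CCC GCC UCG CUG ACA GAU GUU AUA — no AUG→stop ORF.
Longest: frame 1, positions 10–45, 36 nt = 12 codons = 11 aa. → 11 amino acids.

11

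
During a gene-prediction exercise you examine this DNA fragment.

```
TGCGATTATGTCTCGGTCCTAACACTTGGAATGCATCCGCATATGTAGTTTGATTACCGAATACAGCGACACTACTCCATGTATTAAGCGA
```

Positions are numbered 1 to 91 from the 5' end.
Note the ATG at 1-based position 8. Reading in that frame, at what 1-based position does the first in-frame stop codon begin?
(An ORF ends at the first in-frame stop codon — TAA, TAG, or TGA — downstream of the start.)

Codons from position 8: ATG (8–10), TCT (11–13), CGG (14–16), TCC (17–19), TAA (20–22).
TAA is a stop codon; it begins at position 20.

20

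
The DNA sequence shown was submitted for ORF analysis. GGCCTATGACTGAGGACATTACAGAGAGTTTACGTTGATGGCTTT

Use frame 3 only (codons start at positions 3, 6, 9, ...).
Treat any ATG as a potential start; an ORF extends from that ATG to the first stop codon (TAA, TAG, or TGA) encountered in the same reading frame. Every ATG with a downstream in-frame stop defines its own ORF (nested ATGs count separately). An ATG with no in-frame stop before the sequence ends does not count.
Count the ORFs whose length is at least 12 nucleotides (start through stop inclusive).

1

Frame 3: CCT ATG ACT GAG GAC ATT ACA GAG AGT TTA CGT TGA TGG CTT — ATG at 6, stop TGA at 36 → 33 nt.
ORFs ≥ 12 nucleotides: frame 3 6–38 (33 nucleotides). Count = 1.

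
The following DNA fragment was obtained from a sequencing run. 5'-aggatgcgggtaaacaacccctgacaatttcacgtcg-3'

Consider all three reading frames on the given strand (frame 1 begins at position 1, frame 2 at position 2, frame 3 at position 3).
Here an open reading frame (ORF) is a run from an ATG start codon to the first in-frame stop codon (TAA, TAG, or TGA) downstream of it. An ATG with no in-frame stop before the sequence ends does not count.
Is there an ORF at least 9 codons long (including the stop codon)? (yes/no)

Frame 1: AGG ATG CGG GTA AAC AAC CCC TGA CAA TTT CAC GTC — ATG at 4, stop TGA at 22 → 21 nt.
Frame 2: GGA TGC GGG TAA ACA ACC CCT GAC AAT TTC ACG TCG — no ATG→stop ORF.
Frame 3: GAT GCG GGT AAA CAA CCC CTG ACA ATT TCA CGT — no ATG→stop ORF.
Largest ORF found is 7 codons < 9, so no.

no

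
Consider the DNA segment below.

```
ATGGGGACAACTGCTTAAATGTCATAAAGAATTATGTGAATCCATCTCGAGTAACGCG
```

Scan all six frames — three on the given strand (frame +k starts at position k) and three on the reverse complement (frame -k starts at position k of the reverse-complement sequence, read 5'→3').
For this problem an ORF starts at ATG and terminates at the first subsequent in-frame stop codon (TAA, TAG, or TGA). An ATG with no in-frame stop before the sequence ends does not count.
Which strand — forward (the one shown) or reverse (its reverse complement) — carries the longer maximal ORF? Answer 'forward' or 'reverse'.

Reverse complement (5'→3'): CGCGTTACTCGAGATGGATTCACATAATTCTTTATGACATTTAAGCAGTTGTCCCCAT
Frame +1: ATG GGG ACA ACT GCT TAA ATG TCA TAA AGA ATT ATG TGA ATC CAT CTC GAG TAA CGC — ATG at 1, stop TAA at 16 → 18 nt; ATG at 19, stop TAA at 25 → 9 nt; ATG at 34, stop TGA at 37 → 6 nt.
Frame +2: TGG GGA CAA CTG CTT AAA TGT CAT AAA GAA TTA TGT GAA TCC ATC TCG AGT AAC GCG — no ATG→stop ORF.
Frame +3: GGG GAC AAC TGC TTA AAT GTC ATA AAG AAT TAT GTG AAT CCA TCT CGA GTA ACG — no ATG→stop ORF.
Frame -1: CGC GTT ACT CGA GAT GGA TTC ACA TAA TTC TTT ATG ACA TTT AAG CAG TTG TCC CCA — no ATG→stop ORF.
Frame -2: GCG TTA CTC GAG ATG GAT TCA CAT AAT TCT TTA TGA CAT TTA AGC AGT TGT CCC CAT — ATG at 14, stop TGA at 35 → 24 nt.
Frame -3: CGT TAC TCG AGA TGG ATT CAC ATA ATT CTT TAT GAC ATT TAA GCA GTT GTC CCC — no ATG→stop ORF.
Forward-strand max 18 nt; reverse-strand max 24 nt. The reverse strand has the longer ORF.

reverse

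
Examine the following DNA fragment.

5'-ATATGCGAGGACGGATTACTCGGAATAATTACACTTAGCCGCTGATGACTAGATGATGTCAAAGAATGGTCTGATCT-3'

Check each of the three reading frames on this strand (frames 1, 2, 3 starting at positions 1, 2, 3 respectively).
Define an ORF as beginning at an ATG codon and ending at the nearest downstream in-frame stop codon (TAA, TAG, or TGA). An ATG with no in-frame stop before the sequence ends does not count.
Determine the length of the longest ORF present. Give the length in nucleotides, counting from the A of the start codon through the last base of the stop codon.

Frame 1: ATA TGC GAG GAC GGA TTA CTC GGA ATA ATT ACA CTT AGC CGC TGA TGA CTA GAT GAT GTC AAA GAA TGG TCT GAT — no ATG→stop ORF.
Frame 2: TAT GCG AGG ACG GAT TAC TCG GAA TAA TTA CAC TTA GCC GCT GAT GAC TAG ATG ATG TCA AAG AAT GGT CTG ATC — no ATG→stop ORF.
Frame 3: ATG CGA GGA CGG ATT ACT CGG AAT AAT TAC ACT TAG CCG CTG ATG ACT AGA TGA TGT CAA AGA ATG GTC TGA TCT — ATG at 3, stop TAG at 36 → 36 nt; ATG at 45, stop TGA at 54 → 12 nt; ATG at 66, stop TGA at 72 → 9 nt.
Longest: frame 3, positions 3–38, 36 nt = 12 codons = 11 aa. → 36 nucleotides.

36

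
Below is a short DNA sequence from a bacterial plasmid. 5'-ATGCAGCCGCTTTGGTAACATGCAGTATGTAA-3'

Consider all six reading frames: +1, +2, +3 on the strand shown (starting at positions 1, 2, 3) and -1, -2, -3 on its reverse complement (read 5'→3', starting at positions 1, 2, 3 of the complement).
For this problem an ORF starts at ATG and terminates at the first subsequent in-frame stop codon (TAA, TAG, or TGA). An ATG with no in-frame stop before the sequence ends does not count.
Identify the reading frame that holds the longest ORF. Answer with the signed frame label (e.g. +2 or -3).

Reverse complement (5'→3'): TTACATACTGCATGTTACCAAAGCGGCTGCAT
Frame +1: ATG CAG CCG CTT TGG TAA CAT GCA GTA TGT — ATG at 1, stop TAA at 16 → 18 nt.
Frame +2: TGC AGC CGC TTT GGT AAC ATG CAG TAT GTA — no ATG→stop ORF.
Frame +3: GCA GCC GCT TTG GTA ACA TGC AGT ATG TAA — ATG at 27, stop TAA at 30 → 6 nt.
Frame -1: TTA CAT ACT GCA TGT TAC CAA AGC GGC TGC — no ATG→stop ORF.
Frame -2: TAC ATA CTG CAT GTT ACC AAA GCG GCT GCA — no ATG→stop ORF.
Frame -3: ACA TAC TGC ATG TTA CCA AAG CGG CTG CAT — no ATG→stop ORF.
Longest ORF is 18 nt in frame +1 (positions 1–18).

+1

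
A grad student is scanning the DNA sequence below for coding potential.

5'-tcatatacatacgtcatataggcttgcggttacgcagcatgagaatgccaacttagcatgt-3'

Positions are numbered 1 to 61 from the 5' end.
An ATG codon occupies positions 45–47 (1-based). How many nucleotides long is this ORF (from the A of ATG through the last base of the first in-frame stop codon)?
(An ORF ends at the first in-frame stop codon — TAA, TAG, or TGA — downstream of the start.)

Codons from position 45: ATG (45–47), CCA (48–50), ACT (51–53), TAG (54–56).
TAG is the first in-frame stop; ORF spans 45–56, 12 nucleotides.

12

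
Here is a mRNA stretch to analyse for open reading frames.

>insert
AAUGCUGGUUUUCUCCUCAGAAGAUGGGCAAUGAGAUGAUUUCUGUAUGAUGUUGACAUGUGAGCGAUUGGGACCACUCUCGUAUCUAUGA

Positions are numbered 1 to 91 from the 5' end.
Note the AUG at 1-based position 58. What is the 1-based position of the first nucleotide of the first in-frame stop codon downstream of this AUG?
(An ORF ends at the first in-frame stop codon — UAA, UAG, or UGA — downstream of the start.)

61

Codons from position 58: AUG (58–60), UGA (61–63).
UGA is a stop codon; it begins at position 61.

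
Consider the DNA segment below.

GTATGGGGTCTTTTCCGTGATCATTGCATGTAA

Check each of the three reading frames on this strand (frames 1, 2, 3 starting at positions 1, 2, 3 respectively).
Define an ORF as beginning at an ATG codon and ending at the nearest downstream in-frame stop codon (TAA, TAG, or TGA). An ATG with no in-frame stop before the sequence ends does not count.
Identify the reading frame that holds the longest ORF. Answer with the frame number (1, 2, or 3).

Frame 1: GTA TGG GGT CTT TTC CGT GAT CAT TGC ATG TAA — ATG at 28, stop TAA at 31 → 6 nt.
Frame 2: TAT GGG GTC TTT TCC GTG ATC ATT GCA TGT — no ATG→stop ORF.
Frame 3: ATG GGG TCT TTT CCG TGA TCA TTG CAT GTA — ATG at 3, stop TGA at 18 → 18 nt.
Longest ORF is 18 nt in frame 3 (positions 3–20).

3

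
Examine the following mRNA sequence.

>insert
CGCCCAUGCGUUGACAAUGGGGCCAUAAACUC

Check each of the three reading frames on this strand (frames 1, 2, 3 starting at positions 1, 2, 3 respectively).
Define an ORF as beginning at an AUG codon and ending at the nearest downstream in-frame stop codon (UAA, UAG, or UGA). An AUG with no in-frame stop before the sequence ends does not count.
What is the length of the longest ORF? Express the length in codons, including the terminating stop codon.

4

Frame 1: CGC CCA UGC GUU GAC AAU GGG GCC AUA AAC — no AUG→stop ORF.
Frame 2: GCC CAU GCG UUG ACA AUG GGG CCA UAA ACU — AUG at 17, stop UAA at 26 → 12 nt.
Frame 3: CCC AUG CGU UGA CAA UGG GGC CAU AAA CUC — AUG at 6, stop UGA at 12 → 9 nt.
Longest: frame 2, positions 17–28, 12 nt = 4 codons = 3 aa. → 4 codons.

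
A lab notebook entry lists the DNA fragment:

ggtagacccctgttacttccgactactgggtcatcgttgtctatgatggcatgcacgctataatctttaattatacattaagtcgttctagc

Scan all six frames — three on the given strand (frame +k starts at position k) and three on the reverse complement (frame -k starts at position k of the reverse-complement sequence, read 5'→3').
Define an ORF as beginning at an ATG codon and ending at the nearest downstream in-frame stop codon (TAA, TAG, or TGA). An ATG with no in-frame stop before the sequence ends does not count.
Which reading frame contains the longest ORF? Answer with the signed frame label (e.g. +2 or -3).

Reverse complement (5'→3'): GCTAGAACGACTTAATGTATAATTAAAGATTATAGCGTGCATGCCATCATAGACAACGATGACCCAGTAGTCGGAAGTAACAGGGGTCTACC
Frame +1: GGT AGA CCC CTG TTA CTT CCG ACT ACT GGG TCA TCG TTG TCT ATG ATG GCA TGC ACG CTA TAA TCT TTA ATT ATA CAT TAA GTC GTT CTA — ATG at 43, stop TAA at 61 → 21 nt; ATG at 46, stop TAA at 61 → 18 nt.
Frame +2: GTA GAC CCC TGT TAC TTC CGA CTA CTG GGT CAT CGT TGT CTA TGA TGG CAT GCA CGC TAT AAT CTT TAA TTA TAC ATT AAG TCG TTC TAG — no ATG→stop ORF.
Frame +3: TAG ACC CCT GTT ACT TCC GAC TAC TGG GTC ATC GTT GTC TAT GAT GGC ATG CAC GCT ATA ATC TTT AAT TAT ACA TTA AGT CGT TCT AGC — no ATG→stop ORF.
Frame -1: GCT AGA ACG ACT TAA TGT ATA ATT AAA GAT TAT AGC GTG CAT GCC ATC ATA GAC AAC GAT GAC CCA GTA GTC GGA AGT AAC AGG GGT CTA — no ATG→stop ORF.
Frame -2: CTA GAA CGA CTT AAT GTA TAA TTA AAG ATT ATA GCG TGC ATG CCA TCA TAG ACA ACG ATG ACC CAG TAG TCG GAA GTA ACA GGG GTC TAC — ATG at 41, stop TAG at 50 → 12 nt; ATG at 59, stop TAG at 68 → 12 nt.
Frame -3: TAG AAC GAC TTA ATG TAT AAT TAA AGA TTA TAG CGT GCA TGC CAT CAT AGA CAA CGA TGA CCC AGT AGT CGG AAG TAA CAG GGG TCT ACC — ATG at 15, stop TAA at 24 → 12 nt.
Longest ORF is 21 nt in frame +1 (positions 43–63).

+1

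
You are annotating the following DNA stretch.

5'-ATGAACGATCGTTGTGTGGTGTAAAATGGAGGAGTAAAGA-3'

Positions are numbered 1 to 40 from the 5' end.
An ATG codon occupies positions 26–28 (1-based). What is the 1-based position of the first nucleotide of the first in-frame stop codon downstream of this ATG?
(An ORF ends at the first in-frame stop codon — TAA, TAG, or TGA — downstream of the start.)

Codons from position 26: ATG (26–28), GAG (29–31), GAG (32–34), TAA (35–37).
TAA is a stop codon; it begins at position 35.

35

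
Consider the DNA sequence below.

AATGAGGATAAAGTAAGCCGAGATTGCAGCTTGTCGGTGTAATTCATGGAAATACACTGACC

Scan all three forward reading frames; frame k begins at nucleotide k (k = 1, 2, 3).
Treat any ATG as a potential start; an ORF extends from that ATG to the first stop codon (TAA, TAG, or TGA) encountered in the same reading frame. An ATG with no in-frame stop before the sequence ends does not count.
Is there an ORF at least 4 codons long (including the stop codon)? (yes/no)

yes

Frame 1: AAT GAG GAT AAA GTA AGC CGA GAT TGC AGC TTG TCG GTG TAA TTC ATG GAA ATA CAC TGA — ATG at 46, stop TGA at 58 → 15 nt.
Frame 2: ATG AGG ATA AAG TAA GCC GAG ATT GCA GCT TGT CGG TGT AAT TCA TGG AAA TAC ACT GAC — ATG at 2, stop TAA at 14 → 15 nt.
Frame 3: TGA GGA TAA AGT AAG CCG AGA TTG CAG CTT GTC GGT GTA ATT CAT GGA AAT ACA CTG ACC — no ATG→stop ORF.
Frame 1 has an ORF of 5 codons (positions 46–60) ≥ 4, so yes.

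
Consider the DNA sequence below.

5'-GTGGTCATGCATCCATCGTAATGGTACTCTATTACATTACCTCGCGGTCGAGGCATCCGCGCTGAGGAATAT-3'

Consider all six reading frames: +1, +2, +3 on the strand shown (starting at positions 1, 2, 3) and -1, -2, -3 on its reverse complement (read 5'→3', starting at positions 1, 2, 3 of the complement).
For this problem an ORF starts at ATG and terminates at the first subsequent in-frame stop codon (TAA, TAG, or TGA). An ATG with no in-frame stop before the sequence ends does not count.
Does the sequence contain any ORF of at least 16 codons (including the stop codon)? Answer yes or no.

Reverse complement (5'→3'): ATATTCCTCAGCGCGGATGCCTCGACCGCGAGGTAATGTAATAGAGTACCATTACGATGGATGCATGACCAC
Frame +1: GTG GTC ATG CAT CCA TCG TAA TGG TAC TCT ATT ACA TTA CCT CGC GGT CGA GGC ATC CGC GCT GAG GAA TAT — ATG at 7, stop TAA at 19 → 15 nt.
Frame +2: TGG TCA TGC ATC CAT CGT AAT GGT ACT CTA TTA CAT TAC CTC GCG GTC GAG GCA TCC GCG CTG AGG AAT — no ATG→stop ORF.
Frame +3: GGT CAT GCA TCC ATC GTA ATG GTA CTC TAT TAC ATT ACC TCG CGG TCG AGG CAT CCG CGC TGA GGA ATA — ATG at 21, stop TGA at 63 → 45 nt.
Frame -1: ATA TTC CTC AGC GCG GAT GCC TCG ACC GCG AGG TAA TGT AAT AGA GTA CCA TTA CGA TGG ATG CAT GAC CAC — no ATG→stop ORF.
Frame -2: TAT TCC TCA GCG CGG ATG CCT CGA CCG CGA GGT AAT GTA ATA GAG TAC CAT TAC GAT GGA TGC ATG ACC — no ATG→stop ORF.
Frame -3: ATT CCT CAG CGC GGA TGC CTC GAC CGC GAG GTA ATG TAA TAG AGT ACC ATT ACG ATG GAT GCA TGA CCA — ATG at 36, stop TAA at 39 → 6 nt; ATG at 57, stop TGA at 66 → 12 nt.
Largest ORF found is 15 codons < 16, so no.

no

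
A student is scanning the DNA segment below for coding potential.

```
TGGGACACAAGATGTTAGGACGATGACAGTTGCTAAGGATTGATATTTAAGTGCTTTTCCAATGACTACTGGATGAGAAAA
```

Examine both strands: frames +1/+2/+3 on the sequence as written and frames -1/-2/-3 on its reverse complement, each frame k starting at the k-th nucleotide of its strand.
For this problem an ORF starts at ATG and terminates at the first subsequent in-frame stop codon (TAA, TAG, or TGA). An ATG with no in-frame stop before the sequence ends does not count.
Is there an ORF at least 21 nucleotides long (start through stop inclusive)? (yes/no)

yes

Reverse complement (5'→3'): TTTTCTCATCCAGTAGTCATTGGAAAAGCACTTAAATATCAATCCTTAGCAACTGTCATCGTCCTAACATCTTGTGTCCCA
Frame +1: TGG GAC ACA AGA TGT TAG GAC GAT GAC AGT TGC TAA GGA TTG ATA TTT AAG TGC TTT TCC AAT GAC TAC TGG ATG AGA AAA — no ATG→stop ORF.
Frame +2: GGG ACA CAA GAT GTT AGG ACG ATG ACA GTT GCT AAG GAT TGA TAT TTA AGT GCT TTT CCA ATG ACT ACT GGA TGA GAA — ATG at 23, stop TGA at 41 → 21 nt; ATG at 62, stop TGA at 74 → 15 nt.
Frame +3: GGA CAC AAG ATG TTA GGA CGA TGA CAG TTG CTA AGG ATT GAT ATT TAA GTG CTT TTC CAA TGA CTA CTG GAT GAG AAA — ATG at 12, stop TGA at 24 → 15 nt.
Frame -1: TTT TCT CAT CCA GTA GTC ATT GGA AAA GCA CTT AAA TAT CAA TCC TTA GCA ACT GTC ATC GTC CTA ACA TCT TGT GTC CCA — no ATG→stop ORF.
Frame -2: TTT CTC ATC CAG TAG TCA TTG GAA AAG CAC TTA AAT ATC AAT CCT TAG CAA CTG TCA TCG TCC TAA CAT CTT GTG TCC — no ATG→stop ORF.
Frame -3: TTC TCA TCC AGT AGT CAT TGG AAA AGC ACT TAA ATA TCA ATC CTT AGC AAC TGT CAT CGT CCT AAC ATC TTG TGT CCC — no ATG→stop ORF.
Frame +2 has an ORF of 21 nucleotides (positions 23–43) ≥ 21, so yes.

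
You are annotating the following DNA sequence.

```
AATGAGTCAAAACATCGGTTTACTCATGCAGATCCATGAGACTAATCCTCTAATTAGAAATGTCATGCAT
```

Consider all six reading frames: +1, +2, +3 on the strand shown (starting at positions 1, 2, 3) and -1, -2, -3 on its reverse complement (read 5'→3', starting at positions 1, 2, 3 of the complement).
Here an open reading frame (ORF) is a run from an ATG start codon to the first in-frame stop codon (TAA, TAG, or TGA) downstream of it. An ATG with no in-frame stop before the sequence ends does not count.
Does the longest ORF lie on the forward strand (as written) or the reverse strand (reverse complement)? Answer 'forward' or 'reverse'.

Reverse complement (5'→3'): ATGCATGACATTTCTAATTAGAGGATTAGTCTCATGGATCTGCATGAGTAAACCGATGTTTTGACTCATT
Frame +1: AAT GAG TCA AAA CAT CGG TTT ACT CAT GCA GAT CCA TGA GAC TAA TCC TCT AAT TAG AAA TGT CAT GCA — no ATG→stop ORF.
Frame +2: ATG AGT CAA AAC ATC GGT TTA CTC ATG CAG ATC CAT GAG ACT AAT CCT CTA ATT AGA AAT GTC ATG CAT — no ATG→stop ORF.
Frame +3: TGA GTC AAA ACA TCG GTT TAC TCA TGC AGA TCC ATG AGA CTA ATC CTC TAA TTA GAA ATG TCA TGC — ATG at 36, stop TAA at 51 → 18 nt.
Frame -1: ATG CAT GAC ATT TCT AAT TAG AGG ATT AGT CTC ATG GAT CTG CAT GAG TAA ACC GAT GTT TTG ACT CAT — ATG at 1, stop TAG at 19 → 21 nt; ATG at 34, stop TAA at 49 → 18 nt.
Frame -2: TGC ATG ACA TTT CTA ATT AGA GGA TTA GTC TCA TGG ATC TGC ATG AGT AAA CCG ATG TTT TGA CTC ATT — ATG at 5, stop TGA at 62 → 60 nt; ATG at 44, stop TGA at 62 → 21 nt; ATG at 56, stop TGA at 62 → 9 nt.
Frame -3: GCA TGA CAT TTC TAA TTA GAG GAT TAG TCT CAT GGA TCT GCA TGA GTA AAC CGA TGT TTT GAC TCA — no ATG→stop ORF.
Forward-strand max 18 nt; reverse-strand max 60 nt. The reverse strand has the longer ORF.

reverse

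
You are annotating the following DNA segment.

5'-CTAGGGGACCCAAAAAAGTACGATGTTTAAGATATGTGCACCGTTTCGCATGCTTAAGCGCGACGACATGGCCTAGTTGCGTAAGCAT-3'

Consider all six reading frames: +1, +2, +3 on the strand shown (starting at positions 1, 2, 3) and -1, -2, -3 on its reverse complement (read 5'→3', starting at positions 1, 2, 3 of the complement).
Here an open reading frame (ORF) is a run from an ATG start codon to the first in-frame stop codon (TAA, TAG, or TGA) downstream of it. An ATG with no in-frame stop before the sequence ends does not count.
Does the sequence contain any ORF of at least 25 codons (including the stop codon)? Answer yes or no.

Reverse complement (5'→3'): ATGCTTACGCAACTAGGCCATGTCGTCGCGCTTAAGCATGCGAAACGGTGCACATATCTTAAACATCGTACTTTTTTGGGTCCCCTAG
Frame +1: CTA GGG GAC CCA AAA AAG TAC GAT GTT TAA GAT ATG TGC ACC GTT TCG CAT GCT TAA GCG CGA CGA CAT GGC CTA GTT GCG TAA GCA — ATG at 34, stop TAA at 55 → 24 nt.
Frame +2: TAG GGG ACC CAA AAA AGT ACG ATG TTT AAG ATA TGT GCA CCG TTT CGC ATG CTT AAG CGC GAC GAC ATG GCC TAG TTG CGT AAG CAT — ATG at 23, stop TAG at 74 → 54 nt; ATG at 50, stop TAG at 74 → 27 nt; ATG at 68, stop TAG at 74 → 9 nt.
Frame +3: AGG GGA CCC AAA AAA GTA CGA TGT TTA AGA TAT GTG CAC CGT TTC GCA TGC TTA AGC GCG ACG ACA TGG CCT AGT TGC GTA AGC — no ATG→stop ORF.
Frame -1: ATG CTT ACG CAA CTA GGC CAT GTC GTC GCG CTT AAG CAT GCG AAA CGG TGC ACA TAT CTT AAA CAT CGT ACT TTT TTG GGT CCC CTA — no ATG→stop ORF.
Frame -2: TGC TTA CGC AAC TAG GCC ATG TCG TCG CGC TTA AGC ATG CGA AAC GGT GCA CAT ATC TTA AAC ATC GTA CTT TTT TGG GTC CCC TAG — ATG at 20, stop TAG at 86 → 69 nt; ATG at 38, stop TAG at 86 → 51 nt.
Frame -3: GCT TAC GCA ACT AGG CCA TGT CGT CGC GCT TAA GCA TGC GAA ACG GTG CAC ATA TCT TAA ACA TCG TAC TTT TTT GGG TCC CCT — no ATG→stop ORF.
Largest ORF found is 23 codons < 25, so no.

no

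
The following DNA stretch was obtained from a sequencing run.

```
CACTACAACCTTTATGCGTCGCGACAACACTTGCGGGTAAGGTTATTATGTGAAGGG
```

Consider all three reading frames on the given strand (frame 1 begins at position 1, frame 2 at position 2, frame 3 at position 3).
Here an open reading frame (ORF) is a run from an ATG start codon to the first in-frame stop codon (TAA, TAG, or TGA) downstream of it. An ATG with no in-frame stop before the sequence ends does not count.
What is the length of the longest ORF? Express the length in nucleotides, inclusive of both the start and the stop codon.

27

Frame 1: CAC TAC AAC CTT TAT GCG TCG CGA CAA CAC TTG CGG GTA AGG TTA TTA TGT GAA GGG — no ATG→stop ORF.
Frame 2: ACT ACA ACC TTT ATG CGT CGC GAC AAC ACT TGC GGG TAA GGT TAT TAT GTG AAG — ATG at 14, stop TAA at 38 → 27 nt.
Frame 3: CTA CAA CCT TTA TGC GTC GCG ACA ACA CTT GCG GGT AAG GTT ATT ATG TGA AGG — ATG at 48, stop TGA at 51 → 6 nt.
Longest: frame 2, positions 14–40, 27 nt = 9 codons = 8 aa. → 27 nucleotides.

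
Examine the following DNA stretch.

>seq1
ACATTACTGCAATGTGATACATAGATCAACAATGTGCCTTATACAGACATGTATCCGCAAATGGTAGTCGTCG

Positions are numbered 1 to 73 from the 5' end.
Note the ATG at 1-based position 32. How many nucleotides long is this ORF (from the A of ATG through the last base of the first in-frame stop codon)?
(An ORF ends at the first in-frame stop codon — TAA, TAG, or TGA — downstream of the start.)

Codons from position 32: ATG (32–34), TGC (35–37), CTT (38–40), ATA (41–43), CAG (44–46), ACA (47–49), TGT (50–52), ATC (53–55), CGC (56–58), AAA (59–61), TGG (62–64), TAG (65–67).
TAG is the first in-frame stop; ORF spans 32–67, 36 nucleotides.

36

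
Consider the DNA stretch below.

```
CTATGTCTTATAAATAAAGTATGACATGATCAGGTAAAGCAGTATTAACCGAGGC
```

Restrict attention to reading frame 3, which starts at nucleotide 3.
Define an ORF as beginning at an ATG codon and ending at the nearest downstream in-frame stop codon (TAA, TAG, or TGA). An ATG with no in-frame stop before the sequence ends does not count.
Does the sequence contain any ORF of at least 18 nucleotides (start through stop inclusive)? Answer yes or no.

Frame 3: ATG TCT TAT AAA TAA AGT ATG ACA TGA TCA GGT AAA GCA GTA TTA ACC GAG — ATG at 3, stop TAA at 15 → 15 nt; ATG at 21, stop TGA at 27 → 9 nt.
Largest ORF found is 15 nucleotides < 18, so no.

no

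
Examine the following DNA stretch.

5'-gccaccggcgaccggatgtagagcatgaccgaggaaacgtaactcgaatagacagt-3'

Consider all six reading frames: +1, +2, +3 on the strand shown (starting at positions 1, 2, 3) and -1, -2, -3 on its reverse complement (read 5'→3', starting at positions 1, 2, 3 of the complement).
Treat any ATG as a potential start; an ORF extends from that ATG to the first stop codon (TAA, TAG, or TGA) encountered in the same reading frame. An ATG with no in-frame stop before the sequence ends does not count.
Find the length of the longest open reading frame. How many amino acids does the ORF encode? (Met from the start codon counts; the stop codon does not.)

Reverse complement (5'→3'): ACTGTCTATTCGAGTTACGTTTCCTCGGTCATGCTCTACATCCGGTCGCCGGTGGC
Frame +1: GCC ACC GGC GAC CGG ATG TAG AGC ATG ACC GAG GAA ACG TAA CTC GAA TAG ACA — ATG at 16, stop TAG at 19 → 6 nt; ATG at 25, stop TAA at 40 → 18 nt.
Frame +2: CCA CCG GCG ACC GGA TGT AGA GCA TGA CCG AGG AAA CGT AAC TCG AAT AGA CAG — no ATG→stop ORF.
Frame +3: CAC CGG CGA CCG GAT GTA GAG CAT GAC CGA GGA AAC GTA ACT CGA ATA GAC AGT — no ATG→stop ORF.
Frame -1: ACT GTC TAT TCG AGT TAC GTT TCC TCG GTC ATG CTC TAC ATC CGG TCG CCG GTG — no ATG→stop ORF.
Frame -2: CTG TCT ATT CGA GTT ACG TTT CCT CGG TCA TGC TCT ACA TCC GGT CGC CGG TGG — no ATG→stop ORF.
Frame -3: TGT CTA TTC GAG TTA CGT TTC CTC GGT CAT GCT CTA CAT CCG GTC GCC GGT GGC — no ATG→stop ORF.
Longest: frame +1, positions 25–42, 18 nt = 6 codons = 5 aa. → 5 amino acids.

5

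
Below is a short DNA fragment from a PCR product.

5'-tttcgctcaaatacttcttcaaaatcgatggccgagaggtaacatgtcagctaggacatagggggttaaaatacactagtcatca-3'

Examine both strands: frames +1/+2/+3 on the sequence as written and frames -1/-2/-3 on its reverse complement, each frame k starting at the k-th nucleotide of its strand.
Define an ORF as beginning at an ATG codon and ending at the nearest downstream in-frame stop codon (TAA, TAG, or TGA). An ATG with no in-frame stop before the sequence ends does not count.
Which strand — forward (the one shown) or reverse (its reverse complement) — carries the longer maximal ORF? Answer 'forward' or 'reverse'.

reverse

Reverse complement (5'→3'): TGATGACTAGTGTATTTTAACCCCCTATGTCCTAGCTGACATGTTACCTCTCGGCCATCGATTTTGAAGAAGTATTTGAGCGAAA
Frame +1: TTT CGC TCA AAT ACT TCT TCA AAA TCG ATG GCC GAG AGG TAA CAT GTC AGC TAG GAC ATA GGG GGT TAA AAT ACA CTA GTC ATC — ATG at 28, stop TAA at 40 → 15 nt.
Frame +2: TTC GCT CAA ATA CTT CTT CAA AAT CGA TGG CCG AGA GGT AAC ATG TCA GCT AGG ACA TAG GGG GTT AAA ATA CAC TAG TCA TCA — ATG at 44, stop TAG at 59 → 18 nt.
Frame +3: TCG CTC AAA TAC TTC TTC AAA ATC GAT GGC CGA GAG GTA ACA TGT CAG CTA GGA CAT AGG GGG TTA AAA TAC ACT AGT CAT — no ATG→stop ORF.
Frame -1: TGA TGA CTA GTG TAT TTT AAC CCC CTA TGT CCT AGC TGA CAT GTT ACC TCT CGG CCA TCG ATT TTG AAG AAG TAT TTG AGC GAA — no ATG→stop ORF.
Frame -2: GAT GAC TAG TGT ATT TTA ACC CCC TAT GTC CTA GCT GAC ATG TTA CCT CTC GGC CAT CGA TTT TGA AGA AGT ATT TGA GCG AAA — ATG at 41, stop TGA at 65 → 27 nt.
Frame -3: ATG ACT AGT GTA TTT TAA CCC CCT ATG TCC TAG CTG ACA TGT TAC CTC TCG GCC ATC GAT TTT GAA GAA GTA TTT GAG CGA — ATG at 3, stop TAA at 18 → 18 nt; ATG at 27, stop TAG at 33 → 9 nt.
Forward-strand max 18 nt; reverse-strand max 27 nt. The reverse strand has the longer ORF.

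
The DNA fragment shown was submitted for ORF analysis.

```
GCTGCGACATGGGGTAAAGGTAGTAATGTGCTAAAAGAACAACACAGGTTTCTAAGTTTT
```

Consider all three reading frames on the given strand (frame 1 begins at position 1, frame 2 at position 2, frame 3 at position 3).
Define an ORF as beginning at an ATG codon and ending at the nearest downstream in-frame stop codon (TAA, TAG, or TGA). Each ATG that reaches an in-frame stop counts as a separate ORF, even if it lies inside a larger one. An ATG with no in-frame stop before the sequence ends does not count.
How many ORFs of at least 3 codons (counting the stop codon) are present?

2

Frame 1: GCT GCG ACA TGG GGT AAA GGT AGT AAT GTG CTA AAA GAA CAA CAC AGG TTT CTA AGT TTT — no ATG→stop ORF.
Frame 2: CTG CGA CAT GGG GTA AAG GTA GTA ATG TGC TAA AAG AAC AAC ACA GGT TTC TAA GTT — ATG at 26, stop TAA at 32 → 9 nt.
Frame 3: TGC GAC ATG GGG TAA AGG TAG TAA TGT GCT AAA AGA ACA ACA CAG GTT TCT AAG TTT — ATG at 9, stop TAA at 15 → 9 nt.
ORFs ≥ 3 codons: frame 2 26–34 (3 codons), frame 3 9–17 (3 codons). Count = 2.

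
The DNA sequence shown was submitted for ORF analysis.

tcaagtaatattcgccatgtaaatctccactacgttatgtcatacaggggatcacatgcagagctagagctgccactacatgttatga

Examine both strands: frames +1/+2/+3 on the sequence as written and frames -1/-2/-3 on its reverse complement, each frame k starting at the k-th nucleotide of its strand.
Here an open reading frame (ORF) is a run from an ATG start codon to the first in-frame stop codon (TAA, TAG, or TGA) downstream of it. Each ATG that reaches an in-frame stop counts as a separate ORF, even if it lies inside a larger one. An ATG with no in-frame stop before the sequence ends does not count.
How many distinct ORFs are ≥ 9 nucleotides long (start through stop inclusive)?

Reverse complement (5'→3'): TCATAACATGTAGTGGCAGCTCTAGCTCTGCATGTGATCCCCTGTATGACATAACGTAGTGGAGATTTACATGGCGAATATTACTTGA
Frame +1: TCA AGT AAT ATT CGC CAT GTA AAT CTC CAC TAC GTT ATG TCA TAC AGG GGA TCA CAT GCA GAG CTA GAG CTG CCA CTA CAT GTT ATG — no ATG→stop ORF.
Frame +2: CAA GTA ATA TTC GCC ATG TAA ATC TCC ACT ACG TTA TGT CAT ACA GGG GAT CAC ATG CAG AGC TAG AGC TGC CAC TAC ATG TTA TGA — ATG at 17, stop TAA at 20 → 6 nt; ATG at 56, stop TAG at 65 → 12 nt; ATG at 80, stop TGA at 86 → 9 nt.
Frame +3: AAG TAA TAT TCG CCA TGT AAA TCT CCA CTA CGT TAT GTC ATA CAG GGG ATC ACA TGC AGA GCT AGA GCT GCC ACT ACA TGT TAT — no ATG→stop ORF.
Frame -1: TCA TAA CAT GTA GTG GCA GCT CTA GCT CTG CAT GTG ATC CCC TGT ATG ACA TAA CGT AGT GGA GAT TTA CAT GGC GAA TAT TAC TTG — ATG at 46, stop TAA at 52 → 9 nt.
Frame -2: CAT AAC ATG TAG TGG CAG CTC TAG CTC TGC ATG TGA TCC CCT GTA TGA CAT AAC GTA GTG GAG ATT TAC ATG GCG AAT ATT ACT TGA — ATG at 8, stop TAG at 11 → 6 nt; ATG at 32, stop TGA at 35 → 6 nt; ATG at 71, stop TGA at 86 → 18 nt.
Frame -3: ATA ACA TGT AGT GGC AGC TCT AGC TCT GCA TGT GAT CCC CTG TAT GAC ATA ACG TAG TGG AGA TTT ACA TGG CGA ATA TTA CTT — no ATG→stop ORF.
ORFs ≥ 9 nucleotides: frame +2 56–67 (12 nucleotides), frame +2 80–88 (9 nucleotides), frame -1 46–54 (9 nucleotides), frame -2 71–88 (18 nucleotides). Count = 4.

4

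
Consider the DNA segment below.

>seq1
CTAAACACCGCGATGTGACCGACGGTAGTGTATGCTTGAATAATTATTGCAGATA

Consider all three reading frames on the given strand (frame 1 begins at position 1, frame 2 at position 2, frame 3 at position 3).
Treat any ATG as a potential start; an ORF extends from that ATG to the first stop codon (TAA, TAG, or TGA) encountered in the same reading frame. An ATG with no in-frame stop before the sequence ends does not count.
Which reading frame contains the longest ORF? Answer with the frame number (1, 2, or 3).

Frame 1: CTA AAC ACC GCG ATG TGA CCG ACG GTA GTG TAT GCT TGA ATA ATT ATT GCA GAT — ATG at 13, stop TGA at 16 → 6 nt.
Frame 2: TAA ACA CCG CGA TGT GAC CGA CGG TAG TGT ATG CTT GAA TAA TTA TTG CAG ATA — ATG at 32, stop TAA at 41 → 12 nt.
Frame 3: AAA CAC CGC GAT GTG ACC GAC GGT AGT GTA TGC TTG AAT AAT TAT TGC AGA — no ATG→stop ORF.
Longest ORF is 12 nt in frame 2 (positions 32–43).

2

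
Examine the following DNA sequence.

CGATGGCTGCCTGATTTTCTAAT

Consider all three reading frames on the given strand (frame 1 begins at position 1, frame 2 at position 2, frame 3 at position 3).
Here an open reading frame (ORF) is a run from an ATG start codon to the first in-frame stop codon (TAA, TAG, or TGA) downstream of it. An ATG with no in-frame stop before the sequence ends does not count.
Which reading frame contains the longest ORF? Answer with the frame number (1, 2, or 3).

Frame 1: CGA TGG CTG CCT GAT TTT CTA — no ATG→stop ORF.
Frame 2: GAT GGC TGC CTG ATT TTC TAA — no ATG→stop ORF.
Frame 3: ATG GCT GCC TGA TTT TCT AAT — ATG at 3, stop TGA at 12 → 12 nt.
Longest ORF is 12 nt in frame 3 (positions 3–14).

3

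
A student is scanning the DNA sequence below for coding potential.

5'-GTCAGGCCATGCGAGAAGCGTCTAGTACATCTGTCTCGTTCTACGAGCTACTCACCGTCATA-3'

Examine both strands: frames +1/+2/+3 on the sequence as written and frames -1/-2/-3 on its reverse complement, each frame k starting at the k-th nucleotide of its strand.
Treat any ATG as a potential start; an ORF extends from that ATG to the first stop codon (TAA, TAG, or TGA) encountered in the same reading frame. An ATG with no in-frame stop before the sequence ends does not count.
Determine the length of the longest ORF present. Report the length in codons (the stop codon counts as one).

Reverse complement (5'→3'): TATGACGGTGAGTAGCTCGTAGAACGAGACAGATGTACTAGACGCTTCTCGCATGGCCTGAC
Frame +1: GTC AGG CCA TGC GAG AAG CGT CTA GTA CAT CTG TCT CGT TCT ACG AGC TAC TCA CCG TCA — no ATG→stop ORF.
Frame +2: TCA GGC CAT GCG AGA AGC GTC TAG TAC ATC TGT CTC GTT CTA CGA GCT ACT CAC CGT CAT — no ATG→stop ORF.
Frame +3: CAG GCC ATG CGA GAA GCG TCT AGT ACA TCT GTC TCG TTC TAC GAG CTA CTC ACC GTC ATA — no ATG→stop ORF.
Frame -1: TAT GAC GGT GAG TAG CTC GTA GAA CGA GAC AGA TGT ACT AGA CGC TTC TCG CAT GGC CTG — no ATG→stop ORF.
Frame -2: ATG ACG GTG AGT AGC TCG TAG AAC GAG ACA GAT GTA CTA GAC GCT TCT CGC ATG GCC TGA — ATG at 2, stop TAG at 20 → 21 nt; ATG at 53, stop TGA at 59 → 9 nt.
Frame -3: TGA CGG TGA GTA GCT CGT AGA ACG AGA CAG ATG TAC TAG ACG CTT CTC GCA TGG CCT GAC — ATG at 33, stop TAG at 39 → 9 nt.
Longest: frame -2, positions 2–22, 21 nt = 7 codons = 6 aa. → 7 codons.

7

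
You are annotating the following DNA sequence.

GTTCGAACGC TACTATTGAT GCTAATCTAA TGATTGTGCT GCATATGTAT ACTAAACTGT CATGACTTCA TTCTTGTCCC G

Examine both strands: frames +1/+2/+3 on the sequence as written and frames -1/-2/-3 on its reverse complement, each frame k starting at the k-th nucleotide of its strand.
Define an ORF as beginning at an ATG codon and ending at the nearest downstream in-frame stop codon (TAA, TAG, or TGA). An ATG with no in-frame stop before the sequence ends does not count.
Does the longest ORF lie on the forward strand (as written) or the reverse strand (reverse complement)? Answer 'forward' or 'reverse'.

forward

Reverse complement (5'→3'): CGGGACAAGAATGAAGTCATGACAGTTTAGTATACATATGCAGCACAATCATTAGATTAGCATCAATAGTAGCGTTCGAAC
Frame +1: GTT CGA ACG CTA CTA TTG ATG CTA ATC TAA TGA TTG TGC TGC ATA TGT ATA CTA AAC TGT CAT GAC TTC ATT CTT GTC CCG — ATG at 19, stop TAA at 28 → 12 nt.
Frame +2: TTC GAA CGC TAC TAT TGA TGC TAA TCT AAT GAT TGT GCT GCA TAT GTA TAC TAA ACT GTC ATG ACT TCA TTC TTG TCC — no ATG→stop ORF.
Frame +3: TCG AAC GCT ACT ATT GAT GCT AAT CTA ATG ATT GTG CTG CAT ATG TAT ACT AAA CTG TCA TGA CTT CAT TCT TGT CCC — ATG at 30, stop TGA at 63 → 36 nt; ATG at 45, stop TGA at 63 → 21 nt.
Frame -1: CGG GAC AAG AAT GAA GTC ATG ACA GTT TAG TAT ACA TAT GCA GCA CAA TCA TTA GAT TAG CAT CAA TAG TAG CGT TCG AAC — ATG at 19, stop TAG at 28 → 12 nt.
Frame -2: GGG ACA AGA ATG AAG TCA TGA CAG TTT AGT ATA CAT ATG CAG CAC AAT CAT TAG ATT AGC ATC AAT AGT AGC GTT CGA — ATG at 11, stop TGA at 20 → 12 nt; ATG at 38, stop TAG at 53 → 18 nt.
Frame -3: GGA CAA GAA TGA AGT CAT GAC AGT TTA GTA TAC ATA TGC AGC ACA ATC ATT AGA TTA GCA TCA ATA GTA GCG TTC GAA — no ATG→stop ORF.
Forward-strand max 36 nt; reverse-strand max 18 nt. The forward strand has the longer ORF.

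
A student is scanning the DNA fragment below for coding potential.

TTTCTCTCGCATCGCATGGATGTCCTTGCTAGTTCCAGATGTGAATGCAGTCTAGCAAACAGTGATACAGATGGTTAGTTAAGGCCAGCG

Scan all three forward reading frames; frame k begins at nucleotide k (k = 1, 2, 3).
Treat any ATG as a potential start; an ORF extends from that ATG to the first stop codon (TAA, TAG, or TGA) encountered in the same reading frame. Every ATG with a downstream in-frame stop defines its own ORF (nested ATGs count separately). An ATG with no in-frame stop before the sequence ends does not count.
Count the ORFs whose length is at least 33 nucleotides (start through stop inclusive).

Frame 1: TTT CTC TCG CAT CGC ATG GAT GTC CTT GCT AGT TCC AGA TGT GAA TGC AGT CTA GCA AAC AGT GAT ACA GAT GGT TAG TTA AGG CCA GCG — ATG at 16, stop TAG at 76 → 63 nt.
Frame 2: TTC TCT CGC ATC GCA TGG ATG TCC TTG CTA GTT CCA GAT GTG AAT GCA GTC TAG CAA ACA GTG ATA CAG ATG GTT AGT TAA GGC CAG — ATG at 20, stop TAG at 53 → 36 nt; ATG at 71, stop TAA at 80 → 12 nt.
Frame 3: TCT CTC GCA TCG CAT GGA TGT CCT TGC TAG TTC CAG ATG TGA ATG CAG TCT AGC AAA CAG TGA TAC AGA TGG TTA GTT AAG GCC AGC — ATG at 39, stop TGA at 42 → 6 nt; ATG at 45, stop TGA at 63 → 21 nt.
ORFs ≥ 33 nucleotides: frame 1 16–78 (63 nucleotides), frame 2 20–55 (36 nucleotides). Count = 2.

2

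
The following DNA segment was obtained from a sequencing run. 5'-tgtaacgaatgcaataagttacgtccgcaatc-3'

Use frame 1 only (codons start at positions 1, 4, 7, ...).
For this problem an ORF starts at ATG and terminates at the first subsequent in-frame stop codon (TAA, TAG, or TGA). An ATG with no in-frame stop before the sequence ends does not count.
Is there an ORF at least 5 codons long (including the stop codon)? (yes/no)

no

Frame 1: TGT AAC GAA TGC AAT AAG TTA CGT CCG CAA — no ATG→stop ORF.
Largest ORF found is 0 codons < 5, so no.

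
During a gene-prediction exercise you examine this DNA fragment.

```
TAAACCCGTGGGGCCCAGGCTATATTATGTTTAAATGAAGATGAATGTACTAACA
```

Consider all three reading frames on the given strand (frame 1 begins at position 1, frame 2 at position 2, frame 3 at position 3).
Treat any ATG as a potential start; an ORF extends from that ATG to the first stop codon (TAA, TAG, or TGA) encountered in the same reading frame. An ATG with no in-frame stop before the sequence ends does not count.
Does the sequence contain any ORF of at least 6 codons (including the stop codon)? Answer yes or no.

no

Frame 1: TAA ACC CGT GGG GCC CAG GCT ATA TTA TGT TTA AAT GAA GAT GAA TGT ACT AAC — no ATG→stop ORF.
Frame 2: AAA CCC GTG GGG CCC AGG CTA TAT TAT GTT TAA ATG AAG ATG AAT GTA CTA ACA — no ATG→stop ORF.
Frame 3: AAC CCG TGG GGC CCA GGC TAT ATT ATG TTT AAA TGA AGA TGA ATG TAC TAA — ATG at 27, stop TGA at 36 → 12 nt; ATG at 45, stop TAA at 51 → 9 nt.
Largest ORF found is 4 codons < 6, so no.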